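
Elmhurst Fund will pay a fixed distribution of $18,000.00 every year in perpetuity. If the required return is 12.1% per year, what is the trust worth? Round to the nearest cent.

Level perpetuity: PV = C / r = $18,000.00 / 0.121 = $148,760.33

$148760.33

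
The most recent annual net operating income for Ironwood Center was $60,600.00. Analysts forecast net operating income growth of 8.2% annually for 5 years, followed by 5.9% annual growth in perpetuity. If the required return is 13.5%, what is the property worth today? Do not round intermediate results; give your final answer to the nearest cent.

$927937.37

D_1 = 65569.20000
D_2 = 70945.87440
D_3 = 76763.43610
D_4 = 83058.03786
D_5 = 89868.79697
Terminal value at year 5: TV = D_5×(1+g_2)/(r−g_2) = 95171.05599/0.076 = 1252250.73667
P_0 = D_1/(1+r)^1 + D_2/(1+r)^2 + D_3/(1+r)^3 + D_4/(1+r)^4 + D_5/(1+r)^5 + TV/(1+r)^5
    = 57770.22026 + 55072.58002 + 52500.90889 + 50049.32459 + 47712.21957 + 664832.11215 = 927937.36548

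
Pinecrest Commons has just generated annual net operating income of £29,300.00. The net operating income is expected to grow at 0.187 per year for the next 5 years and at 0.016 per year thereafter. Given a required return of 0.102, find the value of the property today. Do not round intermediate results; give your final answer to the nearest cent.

D_1 = 34779.10000
D_2 = 41282.79170
D_3 = 49002.67375
D_4 = 58166.17374
D_5 = 69043.24823
Terminal value at year 5: TV = D_5×(1+g_2)/(r−g_2) = 70147.94020/0.086 = 815673.72325
P_0 = D_1/(1+r)^1 + D_2/(1+r)^2 + D_3/(1+r)^3 + D_4/(1+r)^4 + D_5/(1+r)^5 + TV/(1+r)^5
    = 31559.98185 + 33994.28172 + 36616.34519 + 39440.65494 + 42482.81072 + 501889.94992 = 685984.02435

£685984.02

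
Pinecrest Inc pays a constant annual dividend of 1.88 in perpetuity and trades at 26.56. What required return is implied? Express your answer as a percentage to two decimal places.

P = C/r ⇒ r = C/P = 1.88/26.56 = 0.070783

7.08%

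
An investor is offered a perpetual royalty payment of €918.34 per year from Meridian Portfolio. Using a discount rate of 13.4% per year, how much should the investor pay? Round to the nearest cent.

€6853.28

Level perpetuity: PV = C / r = €918.34 / 0.134 = €6,853.28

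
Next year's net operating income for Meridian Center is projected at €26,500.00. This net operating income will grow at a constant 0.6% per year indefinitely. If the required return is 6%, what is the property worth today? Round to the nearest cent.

€490740.74

Growing perpetuity: P = D₁ / (r − g) = €26,500.0000 / (0.06 − 0.006) = €490,740.74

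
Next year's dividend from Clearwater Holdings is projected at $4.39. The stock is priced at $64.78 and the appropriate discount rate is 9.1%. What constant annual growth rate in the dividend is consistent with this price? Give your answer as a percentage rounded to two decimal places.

P = D₁/(r−g) ⇒ g = r − D₁/P = 0.091 − $4.39/$64.78 = 0.023232

2.32%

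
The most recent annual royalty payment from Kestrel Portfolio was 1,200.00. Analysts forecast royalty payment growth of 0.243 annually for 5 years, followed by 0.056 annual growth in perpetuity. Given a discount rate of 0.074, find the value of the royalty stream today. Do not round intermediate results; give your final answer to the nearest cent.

D_1 = 1491.60000
D_2 = 1854.05880
D_3 = 2304.59509
D_4 = 2864.61169
D_5 = 3560.71234
Terminal value at year 5: TV = D_5×(1+g_2)/(r−g_2) = 3760.11223/0.018 = 208895.12376
P_0 = D_1/(1+r)^1 + D_2/(1+r)^2 + D_3/(1+r)^3 + D_4/(1+r)^4 + D_5/(1+r)^5 + TV/(1+r)^5
    = 1388.82682 + 1607.36660 + 1860.29487 + 2153.02283 + 2491.81320 + 146186.37451 = 155687.69883

155687.70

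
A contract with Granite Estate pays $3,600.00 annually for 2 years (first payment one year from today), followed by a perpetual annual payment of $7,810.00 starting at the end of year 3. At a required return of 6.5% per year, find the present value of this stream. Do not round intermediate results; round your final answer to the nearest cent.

PV of 2-year annuity: $3,600.00 × [1 − (1+0.065)^−2] / 0.065 = 6554.25511
Perpetuity value at year 2: $7,810.00 / 0.065 = 120153.84615
PV of perpetuity: 120153.84615 / (1+0.065)^2 = 105934.75382
Total PV = 6554.25511 + 105934.75382 = 112489.00893

$112489.01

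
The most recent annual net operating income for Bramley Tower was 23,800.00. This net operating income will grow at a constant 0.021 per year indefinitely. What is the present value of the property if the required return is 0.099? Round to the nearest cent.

311535.90

D₁ = D₀ × (1 + g) = 23,800.00 × 1.021 = 24,299.8000
Growing perpetuity: P = D₁ / (r − g) = 24,299.8000 / (0.099 − 0.021) = 311,535.90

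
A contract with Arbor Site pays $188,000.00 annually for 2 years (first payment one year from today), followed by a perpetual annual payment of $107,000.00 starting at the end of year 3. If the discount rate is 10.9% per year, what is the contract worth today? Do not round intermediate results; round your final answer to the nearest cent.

$1120550.18

PV of 2-year annuity: $188,000.00 × [1 − (1+0.109)^−2] / 0.109 = 322382.40936
Perpetuity value at year 2: $107,000.00 / 0.109 = 981651.37615
PV of perpetuity: 981651.37615 / (1+0.109)^2 = 798167.77082
Total PV = 322382.40936 + 798167.77082 = 1120550.18018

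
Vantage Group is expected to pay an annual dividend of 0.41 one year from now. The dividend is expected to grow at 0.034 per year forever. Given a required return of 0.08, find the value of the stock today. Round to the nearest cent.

8.91

Growing perpetuity: P = D₁ / (r − g) = 0.4100 / (0.08 − 0.034) = 8.91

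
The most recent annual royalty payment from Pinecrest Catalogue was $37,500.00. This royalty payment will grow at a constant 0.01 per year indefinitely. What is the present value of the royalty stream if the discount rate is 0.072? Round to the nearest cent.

$610887.10

D₁ = D₀ × (1 + g) = $37,500.00 × 1.01 = $37,875.0000
Growing perpetuity: P = D₁ / (r − g) = $37,875.0000 / (0.072 − 0.01) = $610,887.10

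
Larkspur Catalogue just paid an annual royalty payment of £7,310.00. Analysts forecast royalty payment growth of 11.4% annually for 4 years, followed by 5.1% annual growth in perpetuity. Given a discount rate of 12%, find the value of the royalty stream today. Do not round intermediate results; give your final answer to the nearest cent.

D_1 = 8143.34000
D_2 = 9071.68076
D_3 = 10105.85237
D_4 = 11257.91954
Terminal value at year 4: TV = D_4×(1+g_2)/(r−g_2) = 11832.07343/0.069 = 171479.32511
P_0 = D_1/(1+r)^1 + D_2/(1+r)^2 + D_3/(1+r)^3 + D_4/(1+r)^4 + TV/(1+r)^4
    = 7270.83929 + 7231.88836 + 7193.14610 + 7154.61139 + 108978.21118 = 137828.69632

£137828.70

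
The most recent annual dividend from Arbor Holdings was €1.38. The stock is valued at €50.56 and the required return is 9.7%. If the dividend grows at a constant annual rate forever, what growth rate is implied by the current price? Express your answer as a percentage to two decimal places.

P = D₀(1+g)/(r−g) ⇒ P(r−g) = D₀(1+g) ⇒ g(P+D₀) = P·r − D₀
g = (P·r − D₀)/(P + D₀) = (€50.56×0.097 − €1.38) / (€50.56 + €1.38) = 0.067854

6.79%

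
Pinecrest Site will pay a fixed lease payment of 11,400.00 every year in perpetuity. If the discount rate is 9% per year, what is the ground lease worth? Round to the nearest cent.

126666.67

Level perpetuity: PV = C / r = 11,400.00 / 0.09 = 126,666.67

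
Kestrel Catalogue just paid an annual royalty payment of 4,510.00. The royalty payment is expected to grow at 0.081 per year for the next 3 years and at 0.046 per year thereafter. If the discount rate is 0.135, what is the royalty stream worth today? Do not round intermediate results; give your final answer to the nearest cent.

58076.82

D_1 = 4875.31000
D_2 = 5270.21011
D_3 = 5697.09713
Terminal value at year 3: TV = D_3×(1+g_2)/(r−g_2) = 5959.16360/0.089 = 66956.89435
P_0 = D_1/(1+r)^1 + D_2/(1+r)^2 + D_3/(1+r)^3 + TV/(1+r)^3
    = 4295.42731 + 4091.06337 + 3896.42247 + 45793.90903 = 58076.82218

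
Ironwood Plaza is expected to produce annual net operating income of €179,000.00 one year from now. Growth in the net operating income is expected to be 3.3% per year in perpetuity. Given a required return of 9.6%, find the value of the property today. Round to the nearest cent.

Growing perpetuity: P = D₁ / (r − g) = €179,000.0000 / (0.096 − 0.033) = €2,841,269.84

€2841269.84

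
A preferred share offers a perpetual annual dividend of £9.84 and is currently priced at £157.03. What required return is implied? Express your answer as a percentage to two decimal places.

P = C/r ⇒ r = C/P = £9.84/£157.03 = 0.062663

6.27%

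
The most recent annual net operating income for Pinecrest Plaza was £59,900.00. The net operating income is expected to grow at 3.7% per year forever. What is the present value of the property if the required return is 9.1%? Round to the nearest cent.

£1150301.85

D₁ = D₀ × (1 + g) = £59,900.00 × 1.037 = £62,116.3000
Growing perpetuity: P = D₁ / (r − g) = £62,116.3000 / (0.091 − 0.037) = £1,150,301.85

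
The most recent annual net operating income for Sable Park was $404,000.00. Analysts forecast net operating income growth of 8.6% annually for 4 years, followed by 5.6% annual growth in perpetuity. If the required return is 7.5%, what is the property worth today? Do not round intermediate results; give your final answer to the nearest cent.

D_1 = 438744.00000
D_2 = 476475.98400
D_3 = 517452.91862
D_4 = 561953.86963
Terminal value at year 4: TV = D_4×(1+g_2)/(r−g_2) = 593423.28632/0.019 = 31232804.54341
P_0 = D_1/(1+r)^1 + D_2/(1+r)^2 + D_3/(1+r)^3 + D_4/(1+r)^4 + TV/(1+r)^4
    = 408133.95349 + 412310.20790 + 416529.19607 + 420791.35529 + 23387140.58850 = 25044905.30124

$25044905.30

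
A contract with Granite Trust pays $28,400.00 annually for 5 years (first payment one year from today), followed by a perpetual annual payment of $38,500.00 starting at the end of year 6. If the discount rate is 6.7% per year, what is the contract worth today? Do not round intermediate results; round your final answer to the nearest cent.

$532880.09

PV of 5-year annuity: $28,400.00 × [1 − (1+0.067)^−5] / 0.067 = 117386.97589
Perpetuity value at year 5: $38,500.00 / 0.067 = 574626.86567
PV of perpetuity: 574626.86567 / (1+0.067)^5 = 415493.11314
Total PV = 117386.97589 + 415493.11314 = 532880.08903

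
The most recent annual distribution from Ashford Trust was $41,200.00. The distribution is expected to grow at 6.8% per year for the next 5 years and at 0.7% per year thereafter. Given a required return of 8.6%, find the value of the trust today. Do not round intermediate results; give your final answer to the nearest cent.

D_1 = 44001.60000
D_2 = 46993.70880
D_3 = 50189.28100
D_4 = 53602.15211
D_5 = 57247.09845
Terminal value at year 5: TV = D_5×(1+g_2)/(r−g_2) = 57647.82814/0.079 = 729719.34353
P_0 = D_1/(1+r)^1 + D_2/(1+r)^2 + D_3/(1+r)^3 + D_4/(1+r)^4 + D_5/(1+r)^5 + TV/(1+r)^5
    = 40517.12707 + 39845.57248 + 39185.14863 + 38535.67102 + 37896.95825 + 483066.29054 = 679046.76799

$679046.77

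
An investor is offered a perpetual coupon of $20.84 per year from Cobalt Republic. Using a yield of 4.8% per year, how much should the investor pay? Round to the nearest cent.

Level perpetuity: PV = C / r = $20.84 / 0.048 = $434.17

$434.17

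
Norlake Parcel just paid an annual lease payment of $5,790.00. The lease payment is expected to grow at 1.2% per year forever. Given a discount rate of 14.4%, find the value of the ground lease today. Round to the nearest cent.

D₁ = D₀ × (1 + g) = $5,790.00 × 1.012 = $5,859.4800
Growing perpetuity: P = D₁ / (r − g) = $5,859.4800 / (0.144 − 0.012) = $44,390.00

$44390.00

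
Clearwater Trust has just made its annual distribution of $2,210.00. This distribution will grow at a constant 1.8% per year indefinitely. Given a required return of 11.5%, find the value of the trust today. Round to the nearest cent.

$23193.61

D₁ = D₀ × (1 + g) = $2,210.00 × 1.018 = $2,249.7800
Growing perpetuity: P = D₁ / (r − g) = $2,249.7800 / (0.115 − 0.018) = $23,193.61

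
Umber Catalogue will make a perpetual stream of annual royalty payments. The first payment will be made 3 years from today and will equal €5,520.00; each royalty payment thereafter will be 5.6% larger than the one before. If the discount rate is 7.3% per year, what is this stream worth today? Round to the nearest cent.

Value at end of year 2: C₁ / (r − g) = €5,520.00 / (0.073 − 0.056) = €324,705.8824
Discount to today: PV = €324,705.8824 / (1 + 0.073)^2 = €324,705.8824 / 1.151329 = €282,027.02

€282027.02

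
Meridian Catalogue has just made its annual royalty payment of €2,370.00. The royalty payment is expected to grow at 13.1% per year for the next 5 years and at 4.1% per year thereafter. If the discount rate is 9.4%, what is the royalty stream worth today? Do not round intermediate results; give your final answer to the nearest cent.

D_1 = 2680.47000
D_2 = 3031.61157
D_3 = 3428.75269
D_4 = 3877.91929
D_5 = 4385.92671
Terminal value at year 5: TV = D_5×(1+g_2)/(r−g_2) = 4565.74971/0.053 = 86146.22093
P_0 = D_1/(1+r)^1 + D_2/(1+r)^2 + D_3/(1+r)^3 + D_4/(1+r)^4 + D_5/(1+r)^5 + TV/(1+r)^5
    = 2450.15539 + 2533.02171 + 2618.69063 + 2707.25695 + 2798.81866 + 54973.02310 = 68080.96645

€68080.97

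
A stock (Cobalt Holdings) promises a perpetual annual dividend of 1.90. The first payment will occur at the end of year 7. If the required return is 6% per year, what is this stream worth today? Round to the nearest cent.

Value at end of year 6: C / r = 1.90 / 0.06 = 31.6667
Discount to today: PV = 31.6667 / (1 + 0.06)^6 = 31.6667 / 1.418519 = 22.32

22.32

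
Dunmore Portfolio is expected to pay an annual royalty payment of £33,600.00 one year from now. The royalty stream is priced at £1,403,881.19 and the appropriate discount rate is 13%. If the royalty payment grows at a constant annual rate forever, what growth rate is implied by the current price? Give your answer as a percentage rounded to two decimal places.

P = D₁/(r−g) ⇒ g = r − D₁/P = 0.13 − £33,600.00/£1,403,881.19 = 0.106066

10.61%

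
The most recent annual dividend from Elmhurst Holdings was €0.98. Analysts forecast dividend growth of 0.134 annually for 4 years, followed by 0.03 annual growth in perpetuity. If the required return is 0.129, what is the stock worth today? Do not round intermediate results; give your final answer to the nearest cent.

D_1 = 1.11132
D_2 = 1.26024
D_3 = 1.42911
D_4 = 1.62061
Terminal value at year 4: TV = D_4×(1+g_2)/(r−g_2) = 1.66923/0.099 = 16.86088
P_0 = D_1/(1+r)^1 + D_2/(1+r)^2 + D_3/(1+r)^3 + D_4/(1+r)^4 + TV/(1+r)^4
    = 0.98434 + 0.98870 + 0.99308 + 0.99748 + 10.37778 = 14.34138

€14.34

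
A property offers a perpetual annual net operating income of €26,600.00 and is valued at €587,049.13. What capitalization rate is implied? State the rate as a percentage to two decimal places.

P = C/r ⇒ r = C/P = €26,600.00/€587,049.13 = 0.045311

4.53%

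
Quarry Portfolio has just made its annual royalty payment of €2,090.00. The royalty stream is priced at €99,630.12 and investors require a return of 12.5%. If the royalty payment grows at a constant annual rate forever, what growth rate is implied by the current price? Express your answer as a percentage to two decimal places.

P = D₀(1+g)/(r−g) ⇒ P(r−g) = D₀(1+g) ⇒ g(P+D₀) = P·r − D₀
g = (P·r − D₀)/(P + D₀) = (€99,630.12×0.125 − €2,090.00) / (€99,630.12 + €2,090.00) = 0.101885

10.19%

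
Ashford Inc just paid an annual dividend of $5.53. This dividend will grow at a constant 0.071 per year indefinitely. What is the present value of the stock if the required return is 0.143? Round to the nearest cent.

$82.26

D₁ = D₀ × (1 + g) = $5.53 × 1.071 = $5.9226
Growing perpetuity: P = D₁ / (r − g) = $5.9226 / (0.143 − 0.071) = $82.26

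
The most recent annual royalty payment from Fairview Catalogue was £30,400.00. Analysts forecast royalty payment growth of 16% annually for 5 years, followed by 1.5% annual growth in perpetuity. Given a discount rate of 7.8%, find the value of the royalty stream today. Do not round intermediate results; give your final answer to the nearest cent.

D_1 = 35264.00000
D_2 = 40906.24000
D_3 = 47451.23840
D_4 = 55043.43654
D_5 = 63850.38639
Terminal value at year 5: TV = D_5×(1+g_2)/(r−g_2) = 64808.14219/0.063 = 1028700.66963
P_0 = D_1/(1+r)^1 + D_2/(1+r)^2 + D_3/(1+r)^3 + D_4/(1+r)^4 + D_5/(1+r)^5 + TV/(1+r)^5
    = 32712.43043 + 35200.76001 + 37878.36885 + 40759.65479 + 43860.11090 + 706635.12011 = 897046.44509

£897046.45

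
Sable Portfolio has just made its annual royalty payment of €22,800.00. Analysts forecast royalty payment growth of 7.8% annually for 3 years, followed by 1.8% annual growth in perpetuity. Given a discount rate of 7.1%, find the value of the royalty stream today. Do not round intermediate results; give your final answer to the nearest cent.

€515873.24

D_1 = 24578.40000
D_2 = 26495.51520
D_3 = 28562.16539
Terminal value at year 3: TV = D_3×(1+g_2)/(r−g_2) = 29076.28436/0.053 = 548609.13892
P_0 = D_1/(1+r)^1 + D_2/(1+r)^2 + D_3/(1+r)^3 + TV/(1+r)^3
    = 22949.01961 + 23099.01320 + 23249.98714 + 446575.22474 = 515873.24469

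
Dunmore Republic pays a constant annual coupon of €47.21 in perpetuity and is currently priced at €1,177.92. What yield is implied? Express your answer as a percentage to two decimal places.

4.01%

P = C/r ⇒ r = C/P = €47.21/€1,177.92 = 0.040079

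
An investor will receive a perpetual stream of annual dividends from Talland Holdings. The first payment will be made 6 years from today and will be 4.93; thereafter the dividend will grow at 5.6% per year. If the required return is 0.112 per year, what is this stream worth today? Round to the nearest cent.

Value at end of year 5: C₁ / (r − g) = 4.93 / (0.112 − 0.056) = 88.0357
Discount to today: PV = 88.0357 / (1 + 0.112)^5 = 88.0357 / 1.700294 = 51.78

51.78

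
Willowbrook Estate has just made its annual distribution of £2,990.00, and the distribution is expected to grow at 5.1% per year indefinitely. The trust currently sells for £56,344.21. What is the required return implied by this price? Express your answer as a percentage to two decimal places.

10.68%

D₁ = £2,990.00 × 1.051 = £3,142.4900
P = D₁/(r − g) ⇒ r = D₁/P + g = £3,142.4900/£56,344.21 + 0.051 = 0.055773 + 0.051 = 0.106773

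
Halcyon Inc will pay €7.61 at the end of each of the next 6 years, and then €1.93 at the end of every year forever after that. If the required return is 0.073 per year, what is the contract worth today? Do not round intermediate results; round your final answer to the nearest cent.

€53.26

PV of 6-year annuity: €7.61 × [1 − (1+0.073)^−6] / 0.073 = 35.93985
Perpetuity value at year 6: €1.93 / 0.073 = 26.43836
PV of perpetuity: 26.43836 / (1+0.073)^6 = 17.32352
Total PV = 35.93985 + 17.32352 = 53.26337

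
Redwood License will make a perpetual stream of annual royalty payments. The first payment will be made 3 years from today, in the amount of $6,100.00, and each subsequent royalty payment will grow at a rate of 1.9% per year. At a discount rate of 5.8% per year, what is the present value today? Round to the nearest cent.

$139731.36

Value at end of year 2: C₁ / (r − g) = $6,100.00 / (0.058 − 0.019) = $156,410.2564
Discount to today: PV = $156,410.2564 / (1 + 0.058)^2 = $156,410.2564 / 1.119364 = $139,731.36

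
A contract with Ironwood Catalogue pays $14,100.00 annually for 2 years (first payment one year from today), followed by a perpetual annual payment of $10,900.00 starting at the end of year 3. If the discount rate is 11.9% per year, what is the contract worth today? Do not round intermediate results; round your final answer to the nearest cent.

PV of 2-year annuity: $14,100.00 × [1 − (1+0.119)^−2] / 0.119 = 23861.06898
Perpetuity value at year 2: $10,900.00 / 0.119 = 91596.63866
PV of perpetuity: 91596.63866 / (1+0.119)^2 = 73150.84774
Total PV = 23861.06898 + 73150.84774 = 97011.91672

$97011.92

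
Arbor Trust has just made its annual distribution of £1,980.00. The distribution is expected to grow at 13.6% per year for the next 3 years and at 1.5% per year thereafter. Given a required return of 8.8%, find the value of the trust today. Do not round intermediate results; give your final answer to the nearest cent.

D_1 = 2249.28000
D_2 = 2555.18208
D_3 = 2902.68684
Terminal value at year 3: TV = D_3×(1+g_2)/(r−g_2) = 2946.22715/0.073 = 40359.27597
P_0 = D_1/(1+r)^1 + D_2/(1+r)^2 + D_3/(1+r)^3 + TV/(1+r)^3
    = 2067.35294 + 2158.55969 + 2253.79026 + 31336.94681 = 37816.64970

£37816.65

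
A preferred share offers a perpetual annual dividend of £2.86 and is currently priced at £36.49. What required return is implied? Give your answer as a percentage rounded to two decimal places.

7.84%

P = C/r ⇒ r = C/P = £2.86/£36.49 = 0.078378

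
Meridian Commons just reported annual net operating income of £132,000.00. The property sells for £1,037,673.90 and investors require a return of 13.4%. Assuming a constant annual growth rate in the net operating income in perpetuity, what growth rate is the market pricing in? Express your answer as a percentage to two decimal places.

0.60%

P = D₀(1+g)/(r−g) ⇒ P(r−g) = D₀(1+g) ⇒ g(P+D₀) = P·r − D₀
g = (P·r − D₀)/(P + D₀) = (£1,037,673.90×0.134 − £132,000.00) / (£1,037,673.90 + £132,000.00) = 0.006026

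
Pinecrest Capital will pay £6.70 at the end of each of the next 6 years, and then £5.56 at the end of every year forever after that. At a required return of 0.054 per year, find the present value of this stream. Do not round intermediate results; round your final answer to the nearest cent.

PV of 6-year annuity: £6.70 × [1 − (1+0.054)^−6] / 0.054 = 33.57641
Perpetuity value at year 6: £5.56 / 0.054 = 102.96296
PV of perpetuity: 102.96296 / (1+0.054)^6 = 75.09956
Total PV = 33.57641 + 75.09956 = 108.67596

£108.68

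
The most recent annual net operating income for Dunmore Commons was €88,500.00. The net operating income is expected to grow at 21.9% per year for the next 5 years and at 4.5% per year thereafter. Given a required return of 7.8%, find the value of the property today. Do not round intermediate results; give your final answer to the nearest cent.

D_1 = 107881.50000
D_2 = 131507.54850
D_3 = 160307.70162
D_4 = 195415.08828
D_5 = 238210.99261
Terminal value at year 5: TV = D_5×(1+g_2)/(r−g_2) = 248930.48728/0.033 = 7543348.09929
P_0 = D_1/(1+r)^1 + D_2/(1+r)^2 + D_3/(1+r)^3 + D_4/(1+r)^4 + D_5/(1+r)^5 + TV/(1+r)^5
    = 100075.60297 + 113165.26903 + 127967.03428 + 144704.83746 + 163631.90804 + 5181677.08796 = 5831221.73974

€5831221.74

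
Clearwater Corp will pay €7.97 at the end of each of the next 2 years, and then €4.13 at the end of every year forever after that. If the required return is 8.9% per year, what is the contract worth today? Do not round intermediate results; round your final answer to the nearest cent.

€53.17

PV of 2-year annuity: €7.97 × [1 − (1+0.089)^−2] / 0.089 = 14.03916
Perpetuity value at year 2: €4.13 / 0.089 = 46.40449
PV of perpetuity: 46.40449 / (1+0.089)^2 = 39.12950
Total PV = 14.03916 + 39.12950 = 53.16865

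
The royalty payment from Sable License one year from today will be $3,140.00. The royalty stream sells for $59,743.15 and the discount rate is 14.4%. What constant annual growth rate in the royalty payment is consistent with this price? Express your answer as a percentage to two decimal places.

9.14%

P = D₁/(r−g) ⇒ g = r − D₁/P = 0.144 − $3,140.00/$59,743.15 = 0.091442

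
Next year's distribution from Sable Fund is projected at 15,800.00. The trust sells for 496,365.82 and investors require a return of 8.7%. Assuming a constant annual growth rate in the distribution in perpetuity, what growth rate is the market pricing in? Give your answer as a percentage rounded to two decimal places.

5.52%

P = D₁/(r−g) ⇒ g = r − D₁/P = 0.087 − 15,800.00/496,365.82 = 0.055169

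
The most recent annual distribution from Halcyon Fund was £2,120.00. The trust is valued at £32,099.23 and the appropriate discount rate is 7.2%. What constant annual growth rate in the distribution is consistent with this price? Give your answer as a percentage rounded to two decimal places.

0.56%

P = D₀(1+g)/(r−g) ⇒ P(r−g) = D₀(1+g) ⇒ g(P+D₀) = P·r − D₀
g = (P·r − D₀)/(P + D₀) = (£32,099.23×0.072 − £2,120.00) / (£32,099.23 + £2,120.00) = 0.005586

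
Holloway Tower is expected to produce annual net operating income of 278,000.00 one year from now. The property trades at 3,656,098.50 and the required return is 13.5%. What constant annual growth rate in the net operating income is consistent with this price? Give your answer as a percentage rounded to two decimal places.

P = D₁/(r−g) ⇒ g = r − D₁/P = 0.135 − 278,000.00/3,656,098.50 = 0.058963

5.90%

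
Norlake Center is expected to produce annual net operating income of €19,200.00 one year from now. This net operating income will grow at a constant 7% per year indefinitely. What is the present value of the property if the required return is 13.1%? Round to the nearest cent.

€314754.10

Growing perpetuity: P = D₁ / (r − g) = €19,200.0000 / (0.131 − 0.07) = €314,754.10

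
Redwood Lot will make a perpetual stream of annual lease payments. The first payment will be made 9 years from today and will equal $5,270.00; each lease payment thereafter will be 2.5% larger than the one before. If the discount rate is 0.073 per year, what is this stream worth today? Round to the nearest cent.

Value at end of year 8: C₁ / (r − g) = $5,270.00 / (0.073 − 0.025) = $109,791.6667
Discount to today: PV = $109,791.6667 / (1 + 0.073)^8 = $109,791.6667 / 1.757105 = $62,484.40

$62484.40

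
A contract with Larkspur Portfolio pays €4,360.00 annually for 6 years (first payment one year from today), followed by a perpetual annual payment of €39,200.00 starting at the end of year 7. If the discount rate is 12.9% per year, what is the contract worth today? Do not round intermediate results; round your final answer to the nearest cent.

PV of 6-year annuity: €4,360.00 × [1 − (1+0.129)^−6] / 0.129 = 17477.96210
Perpetuity value at year 6: €39,200.00 / 0.129 = 303875.96899
PV of perpetuity: 303875.96899 / (1+0.129)^6 = 146734.65834
Total PV = 17477.96210 + 146734.65834 = 164212.62044

€164212.62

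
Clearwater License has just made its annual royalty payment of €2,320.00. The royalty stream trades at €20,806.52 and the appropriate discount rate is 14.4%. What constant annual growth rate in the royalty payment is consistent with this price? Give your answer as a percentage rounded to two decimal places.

2.92%

P = D₀(1+g)/(r−g) ⇒ P(r−g) = D₀(1+g) ⇒ g(P+D₀) = P·r − D₀
g = (P·r − D₀)/(P + D₀) = (€20,806.52×0.144 − €2,320.00) / (€20,806.52 + €2,320.00) = 0.029237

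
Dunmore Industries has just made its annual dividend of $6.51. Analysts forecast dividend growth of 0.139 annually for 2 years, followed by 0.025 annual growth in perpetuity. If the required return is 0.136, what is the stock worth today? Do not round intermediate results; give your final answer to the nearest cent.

$73.50

D_1 = 7.41489
D_2 = 8.44556
Terminal value at year 2: TV = D_2×(1+g_2)/(r−g_2) = 8.65670/0.111 = 77.98828
P_0 = D_1/(1+r)^1 + D_2/(1+r)^2 + TV/(1+r)^2
    = 6.52719 + 6.54443 + 60.43279 = 73.50441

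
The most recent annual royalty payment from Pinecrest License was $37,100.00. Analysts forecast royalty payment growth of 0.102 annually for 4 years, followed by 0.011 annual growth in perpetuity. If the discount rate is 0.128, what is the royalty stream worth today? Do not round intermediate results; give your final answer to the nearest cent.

D_1 = 40884.20000
D_2 = 45054.38840
D_3 = 49649.93602
D_4 = 54714.22949
Terminal value at year 4: TV = D_4×(1+g_2)/(r−g_2) = 55316.08601/0.117 = 472787.05996
P_0 = D_1/(1+r)^1 + D_2/(1+r)^2 + D_3/(1+r)^3 + D_4/(1+r)^4 + TV/(1+r)^4
    = 36244.85816 + 35409.42703 + 34593.25229 + 33795.89009 + 292031.15286 = 432074.58043

$432074.58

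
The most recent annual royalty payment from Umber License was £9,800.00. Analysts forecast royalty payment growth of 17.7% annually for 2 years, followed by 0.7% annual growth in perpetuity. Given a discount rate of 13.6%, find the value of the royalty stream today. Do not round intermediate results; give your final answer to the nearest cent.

£102796.35

D_1 = 11534.60000
D_2 = 13576.22420
Terminal value at year 2: TV = D_2×(1+g_2)/(r−g_2) = 13671.25777/0.129 = 105978.74240
P_0 = D_1/(1+r)^1 + D_2/(1+r)^2 + TV/(1+r)^2
    = 10153.69718 + 10520.15985 + 82122.48810 = 102796.34513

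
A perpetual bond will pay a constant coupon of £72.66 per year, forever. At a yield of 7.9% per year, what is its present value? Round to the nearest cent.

£919.75

Level perpetuity: PV = C / r = £72.66 / 0.079 = £919.75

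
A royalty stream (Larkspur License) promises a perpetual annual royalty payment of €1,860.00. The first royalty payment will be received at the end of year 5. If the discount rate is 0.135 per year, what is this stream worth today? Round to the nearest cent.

€8302.25

Value at end of year 4: C / r = €1,860.00 / 0.135 = €13,777.7778
Discount to today: PV = €13,777.7778 / (1 + 0.135)^4 = €13,777.7778 / 1.659524 = €8,302.25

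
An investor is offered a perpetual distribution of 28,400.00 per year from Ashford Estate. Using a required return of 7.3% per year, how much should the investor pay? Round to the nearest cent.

Level perpetuity: PV = C / r = 28,400.00 / 0.073 = 389,041.10

389041.10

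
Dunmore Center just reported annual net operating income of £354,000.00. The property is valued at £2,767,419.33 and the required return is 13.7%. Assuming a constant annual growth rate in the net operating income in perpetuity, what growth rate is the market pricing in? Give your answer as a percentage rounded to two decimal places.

P = D₀(1+g)/(r−g) ⇒ P(r−g) = D₀(1+g) ⇒ g(P+D₀) = P·r − D₀
g = (P·r − D₀)/(P + D₀) = (£2,767,419.33×0.137 − £354,000.00) / (£2,767,419.33 + £354,000.00) = 0.008053

0.81%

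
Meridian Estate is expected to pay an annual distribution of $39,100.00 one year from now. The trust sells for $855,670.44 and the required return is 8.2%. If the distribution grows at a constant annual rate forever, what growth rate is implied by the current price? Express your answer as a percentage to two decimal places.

3.63%

P = D₁/(r−g) ⇒ g = r − D₁/P = 0.082 − $39,100.00/$855,670.44 = 0.036305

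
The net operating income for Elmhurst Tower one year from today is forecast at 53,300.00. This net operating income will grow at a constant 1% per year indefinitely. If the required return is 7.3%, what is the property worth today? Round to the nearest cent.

846031.75

Growing perpetuity: P = D₁ / (r − g) = 53,300.0000 / (0.073 − 0.01) = 846,031.75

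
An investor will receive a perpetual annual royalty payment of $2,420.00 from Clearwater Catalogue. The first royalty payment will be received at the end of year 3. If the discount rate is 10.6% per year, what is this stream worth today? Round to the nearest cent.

$18663.76

Value at end of year 2: C / r = $2,420.00 / 0.106 = $22,830.1887
Discount to today: PV = $22,830.1887 / (1 + 0.106)^2 = $22,830.1887 / 1.223236 = $18,663.76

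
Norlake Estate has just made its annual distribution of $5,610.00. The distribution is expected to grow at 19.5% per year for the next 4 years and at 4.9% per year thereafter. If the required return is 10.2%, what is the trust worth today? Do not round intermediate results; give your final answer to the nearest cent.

$181126.20

D_1 = 6703.95000
D_2 = 8011.22025
D_3 = 9573.40820
D_4 = 11440.22280
Terminal value at year 4: TV = D_4×(1+g_2)/(r−g_2) = 12000.79371/0.053 = 226430.07009
P_0 = D_1/(1+r)^1 + D_2/(1+r)^2 + D_3/(1+r)^3 + D_4/(1+r)^4 + TV/(1+r)^4
    = 6083.43920 + 6596.83289 + 7153.55291 + 7757.25565 + 153535.11652 = 181126.19717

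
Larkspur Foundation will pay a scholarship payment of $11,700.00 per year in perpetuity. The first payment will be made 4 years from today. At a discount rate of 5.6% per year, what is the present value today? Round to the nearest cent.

Value at end of year 3: C / r = $11,700.00 / 0.056 = $208,928.5714
Discount to today: PV = $208,928.5714 / (1 + 0.056)^3 = $208,928.5714 / 1.177584 = $177,421.43

$177421.43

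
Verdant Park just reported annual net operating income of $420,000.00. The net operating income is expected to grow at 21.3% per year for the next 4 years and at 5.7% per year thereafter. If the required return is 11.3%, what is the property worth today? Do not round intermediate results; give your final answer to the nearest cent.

$13276855.80

D_1 = 509460.00000
D_2 = 617974.98000
D_3 = 749603.65074
D_4 = 909269.22835
Terminal value at year 4: TV = D_4×(1+g_2)/(r−g_2) = 961097.57436/0.056 = 17162456.68506
P_0 = D_1/(1+r)^1 + D_2/(1+r)^2 + D_3/(1+r)^3 + D_4/(1+r)^4 + TV/(1+r)^4
    = 457735.84906 + 498862.16074 + 543683.55883 + 592532.03671 + 11184042.19298 = 13276855.79833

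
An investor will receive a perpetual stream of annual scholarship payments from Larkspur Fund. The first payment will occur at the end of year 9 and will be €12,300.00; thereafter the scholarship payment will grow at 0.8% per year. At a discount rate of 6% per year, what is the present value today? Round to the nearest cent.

Value at end of year 8: C₁ / (r − g) = €12,300.00 / (0.06 − 0.008) = €236,538.4615
Discount to today: PV = €236,538.4615 / (1 + 0.06)^8 = €236,538.4615 / 1.593848 = €148,407.16

€148407.16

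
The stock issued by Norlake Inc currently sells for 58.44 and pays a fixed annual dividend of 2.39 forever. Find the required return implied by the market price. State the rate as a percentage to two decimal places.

P = C/r ⇒ r = C/P = 2.39/58.44 = 0.040897

4.09%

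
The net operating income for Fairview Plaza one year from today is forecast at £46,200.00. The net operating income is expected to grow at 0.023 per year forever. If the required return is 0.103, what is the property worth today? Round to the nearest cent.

Growing perpetuity: P = D₁ / (r − g) = £46,200.0000 / (0.103 − 0.023) = £577,500.00

£577500.00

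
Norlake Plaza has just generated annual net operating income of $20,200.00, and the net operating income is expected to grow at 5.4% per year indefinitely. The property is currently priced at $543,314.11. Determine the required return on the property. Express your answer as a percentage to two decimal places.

9.32%

D₁ = $20,200.00 × 1.054 = $21,290.8000
P = D₁/(r − g) ⇒ r = D₁/P + g = $21,290.8000/$543,314.11 + 0.054 = 0.039187 + 0.054 = 0.093187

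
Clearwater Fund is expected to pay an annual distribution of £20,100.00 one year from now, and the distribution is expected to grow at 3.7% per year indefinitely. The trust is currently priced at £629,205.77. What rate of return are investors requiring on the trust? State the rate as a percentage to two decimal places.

P = D₁/(r − g) ⇒ r = D₁/P + g = £20,100.0000/£629,205.77 + 0.037 = 0.031945 + 0.037 = 0.068945

6.89%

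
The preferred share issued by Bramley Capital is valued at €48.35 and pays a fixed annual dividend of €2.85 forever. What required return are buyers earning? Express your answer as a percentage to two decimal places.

P = C/r ⇒ r = C/P = €2.85/€48.35 = 0.058945

5.89%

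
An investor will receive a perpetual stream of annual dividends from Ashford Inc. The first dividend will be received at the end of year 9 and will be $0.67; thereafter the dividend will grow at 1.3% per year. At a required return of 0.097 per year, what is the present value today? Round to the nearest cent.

Value at end of year 8: C₁ / (r − g) = $0.67 / (0.097 − 0.013) = $7.9762
Discount to today: PV = $7.9762 / (1 + 0.097)^8 = $7.9762 / 2.097264 = $3.80

$3.80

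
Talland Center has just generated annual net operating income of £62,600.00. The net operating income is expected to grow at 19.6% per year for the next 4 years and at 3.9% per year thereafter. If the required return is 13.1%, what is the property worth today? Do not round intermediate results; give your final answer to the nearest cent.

D_1 = 74869.60000
D_2 = 89544.04160
D_3 = 107094.67375
D_4 = 128085.22981
Terminal value at year 4: TV = D_4×(1+g_2)/(r−g_2) = 133080.55377/0.092 = 1446527.75839
P_0 = D_1/(1+r)^1 + D_2/(1+r)^2 + D_3/(1+r)^3 + D_4/(1+r)^4 + TV/(1+r)^4
    = 66197.70115 + 70002.16673 + 74025.27976 + 78279.60619 + 884049.03074 = 1172553.78457

£1172553.78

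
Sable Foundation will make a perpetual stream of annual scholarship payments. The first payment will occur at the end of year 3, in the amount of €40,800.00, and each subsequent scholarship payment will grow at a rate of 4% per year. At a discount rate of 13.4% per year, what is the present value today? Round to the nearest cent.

Value at end of year 2: C₁ / (r − g) = €40,800.00 / (0.134 − 0.04) = €434,042.5532
Discount to today: PV = €434,042.5532 / (1 + 0.134)^2 = €434,042.5532 / 1.285956 = €337,525.20

€337525.20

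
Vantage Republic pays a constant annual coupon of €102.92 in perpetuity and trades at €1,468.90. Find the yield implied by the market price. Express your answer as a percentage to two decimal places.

P = C/r ⇒ r = C/P = €102.92/€1,468.90 = 0.070066

7.01%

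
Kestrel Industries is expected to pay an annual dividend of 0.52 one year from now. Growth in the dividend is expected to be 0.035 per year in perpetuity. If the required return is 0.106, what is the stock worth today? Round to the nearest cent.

Growing perpetuity: P = D₁ / (r − g) = 0.5200 / (0.106 − 0.035) = 7.32

7.32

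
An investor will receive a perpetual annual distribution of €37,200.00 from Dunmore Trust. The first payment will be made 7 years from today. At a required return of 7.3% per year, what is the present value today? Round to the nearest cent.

Value at end of year 6: C / r = €37,200.00 / 0.073 = €509,589.0411
Discount to today: PV = €509,589.0411 / (1 + 0.073)^6 = €509,589.0411 / 1.526154 = €333,904.10

€333904.10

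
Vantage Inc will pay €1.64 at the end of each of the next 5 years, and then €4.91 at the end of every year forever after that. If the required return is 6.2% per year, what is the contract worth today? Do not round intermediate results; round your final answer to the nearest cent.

€65.49

PV of 5-year annuity: €1.64 × [1 − (1+0.062)^−5] / 0.062 = 6.87085
Perpetuity value at year 5: €4.91 / 0.062 = 79.19355
PV of perpetuity: 79.19355 / (1+0.062)^5 = 58.62289
Total PV = 6.87085 + 58.62289 = 65.49374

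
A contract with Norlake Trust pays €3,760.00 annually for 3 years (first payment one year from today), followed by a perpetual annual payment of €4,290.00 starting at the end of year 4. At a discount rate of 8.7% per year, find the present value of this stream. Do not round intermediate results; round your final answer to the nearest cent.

PV of 3-year annuity: €3,760.00 × [1 − (1+0.087)^−3] / 0.087 = 9568.78662
Perpetuity value at year 3: €4,290.00 / 0.087 = 49310.34483
PV of perpetuity: 49310.34483 / (1+0.087)^3 = 38392.76648
Total PV = 9568.78662 + 38392.76648 = 47961.55310

€47961.55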